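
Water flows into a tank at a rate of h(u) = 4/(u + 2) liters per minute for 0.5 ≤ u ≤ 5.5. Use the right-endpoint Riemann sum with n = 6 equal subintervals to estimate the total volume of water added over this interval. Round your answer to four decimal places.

Δu = (5.5 − 0.5)/6 = 5/6.
Right endpoints: 4/3, 13/6, 3, 23/6, 14/3, 5.5.
h(4/3) = 1.2, h(13/6) = 0.96, h(3) = 0.8, h(23/6) = 24/35, h(14/3) = 0.6, h(5.5) = 8/15.
Sum = Δu · [h(4/3) + h(13/6) + h(3) + ...].
Sum ≈ 3.9825.

3.9825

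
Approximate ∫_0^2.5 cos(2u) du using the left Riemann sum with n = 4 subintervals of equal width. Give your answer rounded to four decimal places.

Δu = (2.5 − 0)/4 = 0.625.
Left endpoints: 0, 0.625, 1.25, 1.875.
f(0) ≈ 1.0000, f(0.625) ≈ 0.3153, f(1.25) ≈ -0.8011, f(1.875) ≈ -0.8206.
Sum = Δu · [f(0) + f(0.625) + f(1.25) + f(1.875)].
Sum ≈ -0.1915.

-0.1915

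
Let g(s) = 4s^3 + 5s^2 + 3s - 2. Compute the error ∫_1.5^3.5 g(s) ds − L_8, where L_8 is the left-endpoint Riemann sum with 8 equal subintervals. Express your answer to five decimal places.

26.02083

Exact integral: ∫_1.5^3.5 g(s) ds ≈ 221.8333333.
L_8 = 195.8125.
Error ≈ 221.8333333 − 195.8125 ≈ 26.02083.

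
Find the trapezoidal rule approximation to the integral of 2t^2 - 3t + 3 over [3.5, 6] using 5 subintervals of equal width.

87.5

Δt = (6 − 3.5)/5 = 0.5.
f(3.5) = 17, f(4) = 23, f(4.5) = 30, f(5) = 38, f(5.5) = 47, f(6) = 57.
T_5 = (Δt/2)·[f(t_0) + 2f(t_1) + ... + 2f(t_{4}) + f(t_5)].
Sum = 87.5.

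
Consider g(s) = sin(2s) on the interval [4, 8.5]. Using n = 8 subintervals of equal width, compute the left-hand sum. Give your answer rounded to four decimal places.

0.6065

Δs = (8.5 − 4)/8 = 0.5625.
Left endpoints: 4, 4.5625, 5.125, 5.6875, 6.25, 6.8125, 7.375, 7.9375.
g(4) ≈ 0.9894, g(4.5625) ≈ 0.2953, g(5.125) ≈ -0.7347, g(5.6875) ≈ -0.9289, g(6.25) ≈ -0.0663, g(6.8125) ≈ 0.8717, g(7.375) ≈ 0.8180, g(7.9375) ≈ -0.1663.
Sum = Δs · [g(4) + g(4.5625) + g(5.125) + ...].
Sum ≈ 0.6065.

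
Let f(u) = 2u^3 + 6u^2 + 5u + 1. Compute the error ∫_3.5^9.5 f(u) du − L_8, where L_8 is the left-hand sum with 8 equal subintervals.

772.3125

Exact integral: ∫_3.5^9.5 f(u) du = 5827.5.
L_8 = 5055.1875.
Error = 5827.5 − 5055.1875 = 772.3125.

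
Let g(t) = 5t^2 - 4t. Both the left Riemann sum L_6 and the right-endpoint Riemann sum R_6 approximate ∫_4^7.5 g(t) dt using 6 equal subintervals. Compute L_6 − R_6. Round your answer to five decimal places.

-109.22917

L_6 ≈ 462.3362269.
R_6 ≈ 571.5653935.
L_6 − R_6 ≈ -109.22917.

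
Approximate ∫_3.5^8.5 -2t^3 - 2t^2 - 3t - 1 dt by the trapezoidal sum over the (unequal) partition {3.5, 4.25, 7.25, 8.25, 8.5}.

-3185.078125

Subinterval widths: 0.75, 3, 1, 0.25.
f(3.5) = -121.75, f(4.25) = -203.40625, f(7.25) = -890.03125, f(8.25) = -1284.90625, f(8.5) = -1399.25.
On each subinterval the trapezoid contributes (Δt_i/2)·[f(t_{i-1}) + f(t_i)].
Sum = -3185.078125.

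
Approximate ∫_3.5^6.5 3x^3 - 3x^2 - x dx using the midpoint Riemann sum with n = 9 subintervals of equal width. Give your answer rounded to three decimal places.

Δx = (6.5 − 3.5)/9 = 1/3.
Midpoints: 11/3, 4, 13/3, 14/3, 5, 16/3, 17/3, 6, 19/3.
f(11/3) = 935/9, f(4) = 140, f(13/3) = 1651/9, f(14/3) = 2114/9, f(5) = 295, f(16/3) = 3280/9, f(17/3) = 3995/9, f(6) = 534, f(19/3) = 5719/9.
Sum = Δx · [f(11/3) + f(4) + f(13/3) + ...].
Sum ≈ 978.333.

978.333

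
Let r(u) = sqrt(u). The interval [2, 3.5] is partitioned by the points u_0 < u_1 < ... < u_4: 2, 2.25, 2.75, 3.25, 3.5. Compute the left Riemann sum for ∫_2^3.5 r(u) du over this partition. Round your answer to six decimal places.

Subinterval widths: 0.25, 0.5, 0.5, 0.25.
Left endpoints: 2, 2.25, 2.75, 3.25.
r(2) ≈ 1.414214, r(2.25) ≈ 1.500000, r(2.75) ≈ 1.658312, r(3.25) ≈ 1.802776.
Sum = Σ Δu_i · r(u_i).
Sum ≈ 2.383403.

2.383403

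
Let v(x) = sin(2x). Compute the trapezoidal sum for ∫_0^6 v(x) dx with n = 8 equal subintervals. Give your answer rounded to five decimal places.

Δx = (6 − 0)/8 = 0.75.
v(0) ≈ 0.00000, v(0.75) ≈ 0.99749, v(1.5) ≈ 0.14112, v(2.25) ≈ -0.97753, v(3) ≈ -0.27942, v(3.75) ≈ 0.93800, v(4.5) ≈ 0.41212, v(5.25) ≈ -0.87970, v(6) ≈ -0.53657.
T_8 = (Δx/2)·[v(x_0) + 2v(x_1) + ... + 2v(x_{7}) + v(x_8)].
Sum ≈ 0.06285.

0.06285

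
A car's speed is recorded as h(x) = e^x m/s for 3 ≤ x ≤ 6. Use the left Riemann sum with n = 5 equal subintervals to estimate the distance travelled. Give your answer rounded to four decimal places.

279.7722

Δx = (6 − 3)/5 = 0.6.
Left endpoints: 3, 3.6, 4.2, 4.8, 5.4.
h(3) ≈ 20.0855, h(3.6) ≈ 36.5982, h(4.2) ≈ 66.6863, h(4.8) ≈ 121.5104, h(5.4) ≈ 221.4064.
Sum = Δx · [h(3) + h(3.6) + h(4.2) + h(4.8) + h(5.4)].
Sum ≈ 279.7722.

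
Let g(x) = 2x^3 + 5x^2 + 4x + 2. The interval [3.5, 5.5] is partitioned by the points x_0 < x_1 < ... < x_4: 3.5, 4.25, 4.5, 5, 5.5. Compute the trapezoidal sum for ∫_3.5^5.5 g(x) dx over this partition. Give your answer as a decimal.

Subinterval widths: 0.75, 0.25, 0.5, 0.5.
g(3.5) = 163, g(4.25) = 262.84375, g(4.5) = 303.5, g(5) = 397, g(5.5) = 508.
On each subinterval the trapezoid contributes (Δx_i/2)·[g(x_{i-1}) + g(x_i)].
Sum = 631.859375.

631.859375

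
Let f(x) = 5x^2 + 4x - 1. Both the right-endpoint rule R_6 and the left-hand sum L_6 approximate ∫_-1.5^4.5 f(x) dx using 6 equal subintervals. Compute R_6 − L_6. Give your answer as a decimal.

114

R_6 = 249.5.
L_6 = 135.5.
R_6 − L_6 = 114.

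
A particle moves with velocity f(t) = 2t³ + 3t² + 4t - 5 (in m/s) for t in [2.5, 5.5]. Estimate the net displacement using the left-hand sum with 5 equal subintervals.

Δt = (5.5 − 2.5)/5 = 0.6.
Left endpoints: 2.5, 3.1, 3.7, 4.3, 4.9.
f(2.5) = 55, f(3.1) = 95.812, f(3.7) = 152.176, f(4.3) = 226.684, f(4.9) = 321.928.
Sum = Δt · [f(2.5) + f(3.1) + f(3.7) + f(4.3) + f(4.9)].
Sum = 510.96.

510.96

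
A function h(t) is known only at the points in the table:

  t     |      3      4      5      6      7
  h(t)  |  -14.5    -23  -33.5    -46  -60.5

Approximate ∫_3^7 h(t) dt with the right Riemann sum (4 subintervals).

-163

Δt = 1.
Sum = 1·[(-23) + (-33.5) + (-46) + (-60.5)] = -163.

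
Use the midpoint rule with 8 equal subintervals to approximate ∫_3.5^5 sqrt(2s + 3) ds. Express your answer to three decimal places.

Δs = (5 − 3.5)/8 = 0.1875.
Midpoints: 3.59375, 3.78125, 3.96875, 4.15625, 4.34375, 4.53125, 4.71875, 4.90625.
f(3.59375) ≈ 3.192, f(3.78125) ≈ 3.250, f(3.96875) ≈ 3.307, f(4.15625) ≈ 3.363, f(4.34375) ≈ 3.419, f(4.53125) ≈ 3.473, f(4.71875) ≈ 3.527, f(4.90625) ≈ 3.579.
Sum = Δs · [f(3.59375) + f(3.78125) + f(3.96875) + ...].
Sum ≈ 5.083.

5.083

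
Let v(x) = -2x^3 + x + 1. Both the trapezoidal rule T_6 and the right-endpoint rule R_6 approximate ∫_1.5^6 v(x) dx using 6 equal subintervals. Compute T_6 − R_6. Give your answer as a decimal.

157.78125

T_6 = -633.5859375.
R_6 = -791.3671875.
T_6 − R_6 = 157.78125.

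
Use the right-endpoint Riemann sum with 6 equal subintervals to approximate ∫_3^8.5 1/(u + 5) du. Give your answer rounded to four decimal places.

Δu = (8.5 − 3)/6 = 11/12.
Right endpoints: 47/12, 29/6, 5.75, 20/3, 91/12, 8.5.
f(47/12) = 12/107, f(29/6) = 6/59, f(5.75) = 4/43, f(20/3) = 3/35, f(91/12) = 12/151, f(8.5) = 2/27.
Sum = Δu · [f(47/12) + f(29/6) + f(5.75) + ...].
Sum ≈ 0.5006.

0.5006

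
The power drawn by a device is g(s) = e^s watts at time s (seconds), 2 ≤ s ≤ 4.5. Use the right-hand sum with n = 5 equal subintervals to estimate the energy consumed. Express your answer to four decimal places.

104.9994

Δs = (4.5 − 2)/5 = 0.5.
Right endpoints: 2.5, 3, 3.5, 4, 4.5.
g(2.5) ≈ 12.1825, g(3) ≈ 20.0855, g(3.5) ≈ 33.1155, g(4) ≈ 54.5982, g(4.5) ≈ 90.0171.
Sum = Δs · [g(2.5) + g(3) + g(3.5) + g(4) + g(4.5)].
Sum ≈ 104.9994.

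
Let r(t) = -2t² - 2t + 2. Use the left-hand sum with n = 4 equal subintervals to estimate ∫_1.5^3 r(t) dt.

Δt = (3 − 1.5)/4 = 0.375.
Left endpoints: 1.5, 1.875, 2.25, 2.625.
r(1.5) = -5.5, r(1.875) = -8.78125, r(2.25) = -12.625, r(2.625) = -17.03125.
Sum = Δt · [r(1.5) + r(1.875) + r(2.25) + r(2.625)].
Sum = -16.4765625.

-16.4765625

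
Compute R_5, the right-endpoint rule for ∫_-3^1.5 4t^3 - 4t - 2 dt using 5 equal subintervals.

-30.33

Δt = (1.5 − (-3))/5 = 0.9.
Right endpoints: -2.1, -1.2, -0.3, 0.6, 1.5.
f(-2.1) = -30.644, f(-1.2) = -4.112, f(-0.3) = -0.908, f(0.6) = -3.536, f(1.5) = 5.5.
Sum = Δt · [f(-2.1) + f(-1.2) + f(-0.3) + f(0.6) + f(1.5)].
Sum = -30.33.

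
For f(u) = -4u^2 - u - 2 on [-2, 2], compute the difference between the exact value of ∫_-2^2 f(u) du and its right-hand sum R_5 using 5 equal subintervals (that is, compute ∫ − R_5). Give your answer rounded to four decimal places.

3.3067

Exact integral: ∫_-2^2 f(u) du ≈ -29.333333.
R_5 = -32.64.
Error ≈ -29.333333 − (-32.64) ≈ 3.3067.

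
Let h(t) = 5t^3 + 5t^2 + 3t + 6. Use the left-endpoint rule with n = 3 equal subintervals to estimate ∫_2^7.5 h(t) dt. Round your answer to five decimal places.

Δt = (7.5 − 2)/3 = 11/6.
Left endpoints: 2, 23/6, 17/3.
h(2) = 72, h(23/6) = 80485/216, h(17/3) = 29521/27.
Sum = Δt · [h(2) + h(23/6) + h(17/3)].
Sum ≈ 2819.64120.

2819.64120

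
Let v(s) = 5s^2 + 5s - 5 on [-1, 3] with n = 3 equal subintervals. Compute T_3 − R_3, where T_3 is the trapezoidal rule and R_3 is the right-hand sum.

-40

T_3 ≈ 52.59259259.
R_3 ≈ 92.59259259.
T_3 − R_3 = -40.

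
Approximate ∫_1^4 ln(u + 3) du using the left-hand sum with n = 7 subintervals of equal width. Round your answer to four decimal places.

4.9546

Δu = (4 − 1)/7 = 3/7.
Left endpoints: 1, 10/7, 13/7, 16/7, 19/7, 22/7, 25/7.
f(1) ≈ 1.3863, f(10/7) ≈ 1.4881, f(13/7) ≈ 1.5805, f(16/7) ≈ 1.6650, f(19/7) ≈ 1.7430, f(22/7) ≈ 1.8153, f(25/7) ≈ 1.8827.
Sum = Δu · [f(1) + f(10/7) + f(13/7) + ...].
Sum ≈ 4.9546.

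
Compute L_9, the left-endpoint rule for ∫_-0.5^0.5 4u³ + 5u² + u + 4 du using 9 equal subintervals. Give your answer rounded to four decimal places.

Δu = (0.5 − (-0.5))/9 = 1/9.
Left endpoints: -0.5, -7/18, -5/18, -1/6, -1/18, 1/18, 1/6, 5/18, 7/18.
f(-0.5) = 4.25, f(-7/18) = 12049/2916, f(-5/18) = 11729/2916, f(-1/6) = 427/108, f(-1/18) = 11545/2916, f(1/18) = 11873/2916, f(1/6) = 467/108, f(5/18) = 13849/2916, f(7/18) = 15689/2916.
Sum = Δu · [f(-0.5) + f(-7/18) + f(-5/18) + ...].
Sum ≈ 4.3158.

4.3158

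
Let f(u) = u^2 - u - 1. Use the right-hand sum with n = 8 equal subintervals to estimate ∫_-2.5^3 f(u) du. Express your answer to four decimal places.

6.8213

Δu = (3 − (-2.5))/8 = 0.6875.
Right endpoints: -1.8125, -1.125, -0.4375, 0.25, 0.9375, 1.625, 2.3125, 3.
f(-1.8125) = 4.09765625, f(-1.125) = 1.390625, f(-0.4375) = -0.37109375, f(0.25) = -1.1875, f(0.9375) = -1.05859375, f(1.625) = 0.015625, f(2.3125) = 2.03515625, f(3) = 5.
Sum = Δu · [f(-1.8125) + f(-1.125) + f(-0.4375) + ...].
Sum ≈ 6.8213.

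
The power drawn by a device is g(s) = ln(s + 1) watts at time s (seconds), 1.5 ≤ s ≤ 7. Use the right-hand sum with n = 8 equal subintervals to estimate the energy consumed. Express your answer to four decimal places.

Δs = (7 − 1.5)/8 = 0.6875.
Right endpoints: 2.1875, 2.875, 3.5625, 4.25, 4.9375, 5.625, 6.3125, 7.
g(2.1875) ≈ 1.1592, g(2.875) ≈ 1.3545, g(3.5625) ≈ 1.5179, g(4.25) ≈ 1.6582, g(4.9375) ≈ 1.7813, g(5.625) ≈ 1.8909, g(6.3125) ≈ 1.9896, g(7) ≈ 2.0794.
Sum = Δs · [g(2.1875) + g(2.875) + g(3.5625) + ...].
Sum ≈ 9.2338.

9.2338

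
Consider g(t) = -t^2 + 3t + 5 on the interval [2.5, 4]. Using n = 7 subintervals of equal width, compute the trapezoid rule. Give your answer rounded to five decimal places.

Δt = (4 − 2.5)/7 = 3/14.
g(2.5) = 6.25, g(19/7) = 283/49, g(41/14) = 1021/196, g(22/7) = 223/49, g(47/14) = 745/196, g(25/7) = 145/49, g(53/14) = 397/196, g(4) = 1.
T_7 = (Δt/2)·[g(t_0) + 2g(t_1) + ... + 2g(t_{6}) + g(t_7)].
Sum ≈ 5.98852.

5.98852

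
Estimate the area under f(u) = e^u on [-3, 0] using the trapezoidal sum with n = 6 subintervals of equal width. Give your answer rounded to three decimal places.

Δu = (0 − (-3))/6 = 0.5.
f(-3) ≈ 0.050, f(-2.5) ≈ 0.082, f(-2) ≈ 0.135, f(-1.5) ≈ 0.223, f(-1) ≈ 0.368, f(-0.5) ≈ 0.607, f(0) ≈ 1.000.
T_6 = (Δu/2)·[f(u_0) + 2f(u_1) + ... + 2f(u_{5}) + f(u_6)].
Sum ≈ 0.970.

0.970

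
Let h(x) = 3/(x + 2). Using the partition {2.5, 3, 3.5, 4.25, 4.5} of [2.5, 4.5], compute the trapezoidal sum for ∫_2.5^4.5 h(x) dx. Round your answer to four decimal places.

1.1053

Subinterval widths: 0.5, 0.5, 0.75, 0.25.
h(2.5) = 2/3, h(3) = 0.6, h(3.5) = 6/11, h(4.25) = 0.48, h(4.5) = 6/13.
On each subinterval the trapezoid contributes (Δx_i/2)·[h(x_{i-1}) + h(x_i)].
Sum ≈ 1.1053.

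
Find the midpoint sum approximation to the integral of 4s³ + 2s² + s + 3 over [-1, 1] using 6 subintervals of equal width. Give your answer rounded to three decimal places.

7.296

Δs = (1 − (-1))/6 = 1/3.
Midpoints: -5/6, -0.5, -1/6, 1/6, 0.5, 5/6.
f(-5/6) = 67/54, f(-0.5) = 2.5, f(-1/6) = 155/54, f(1/6) = 175/54, f(0.5) = 4.5, f(5/6) = 407/54.
Sum = Δs · [f(-5/6) + f(-0.5) + f(-1/6) + ...].
Sum ≈ 7.296.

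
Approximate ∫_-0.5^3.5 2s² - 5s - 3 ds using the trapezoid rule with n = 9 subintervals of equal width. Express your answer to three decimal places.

-13.070

Δs = (3.5 − (-0.5))/9 = 4/9.
f(-0.5) = 0, f(-1/18) = -220/81, f(7/18) = -376/81, f(5/6) = -52/9, f(23/18) = -496/81, f(31/18) = -460/81, f(13/6) = -40/9, f(47/18) = -196/81, f(55/18) = 32/81, f(3.5) = 4.
T_9 = (Δs/2)·[f(s_0) + 2f(s_1) + ... + 2f(s_{8}) + f(s_9)].
Sum ≈ -13.070.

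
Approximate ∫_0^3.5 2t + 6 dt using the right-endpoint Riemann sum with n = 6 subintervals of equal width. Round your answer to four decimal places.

35.2917

Δt = (3.5 − 0)/6 = 7/12.
Right endpoints: 7/12, 7/6, 1.75, 7/3, 35/12, 3.5.
f(7/12) = 43/6, f(7/6) = 25/3, f(1.75) = 9.5, f(7/3) = 32/3, f(35/12) = 71/6, f(3.5) = 13.
Sum = Δt · [f(7/12) + f(7/6) + f(1.75) + ...].
Sum ≈ 35.2917.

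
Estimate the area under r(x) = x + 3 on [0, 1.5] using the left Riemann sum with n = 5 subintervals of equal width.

5.4

Δx = (1.5 − 0)/5 = 0.3.
Left endpoints: 0, 0.3, 0.6, 0.9, 1.2.
r(0) = 3, r(0.3) = 3.3, r(0.6) = 3.6, r(0.9) = 3.9, r(1.2) = 4.2.
Sum = Δx · [r(0) + r(0.3) + r(0.6) + r(0.9) + r(1.2)].
Sum = 5.4.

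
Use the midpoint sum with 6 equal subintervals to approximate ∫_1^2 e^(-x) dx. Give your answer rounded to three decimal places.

0.232

Δx = (2 − 1)/6 = 1/6.
Midpoints: 13/12, 1.25, 17/12, 19/12, 1.75, 23/12.
f(13/12) ≈ 0.338, f(1.25) ≈ 0.287, f(17/12) ≈ 0.243, f(19/12) ≈ 0.205, f(1.75) ≈ 0.174, f(23/12) ≈ 0.147.
Sum = Δx · [f(13/12) + f(1.25) + f(17/12) + ...].
Sum ≈ 0.232.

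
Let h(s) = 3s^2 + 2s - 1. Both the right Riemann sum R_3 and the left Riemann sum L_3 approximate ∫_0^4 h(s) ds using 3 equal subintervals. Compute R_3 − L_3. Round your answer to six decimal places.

R_3 ≈ 116.88888889.
L_3 ≈ 42.22222222.
R_3 − L_3 ≈ 74.666667.

74.666667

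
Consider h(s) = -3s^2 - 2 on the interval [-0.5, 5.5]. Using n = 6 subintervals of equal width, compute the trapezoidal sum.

Δs = (5.5 − (-0.5))/6 = 1.
h(-0.5) = -2.75, h(0.5) = -2.75, h(1.5) = -8.75, h(2.5) = -20.75, h(3.5) = -38.75, h(4.5) = -62.75, h(5.5) = -92.75.
T_6 = (Δs/2)·[h(s_0) + 2h(s_1) + ... + 2h(s_{5}) + h(s_6)].
Sum = -181.5.

-181.5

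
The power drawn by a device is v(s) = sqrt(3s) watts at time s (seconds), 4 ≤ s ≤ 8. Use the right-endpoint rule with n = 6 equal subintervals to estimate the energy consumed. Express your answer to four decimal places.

17.3639

Δs = (8 − 4)/6 = 2/3.
Right endpoints: 14/3, 16/3, 6, 20/3, 22/3, 8.
v(14/3) ≈ 3.7417, v(16/3) ≈ 4.0000, v(6) ≈ 4.2426, v(20/3) ≈ 4.4721, v(22/3) ≈ 4.6904, v(8) ≈ 4.8990.
Sum = Δs · [v(14/3) + v(16/3) + v(6) + ...].
Sum ≈ 17.3639.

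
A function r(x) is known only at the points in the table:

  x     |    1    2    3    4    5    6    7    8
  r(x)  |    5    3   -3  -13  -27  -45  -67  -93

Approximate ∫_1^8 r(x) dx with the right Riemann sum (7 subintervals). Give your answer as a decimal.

-245

Δx = 1.
Sum = 1·[3 + (-3) + (-13) + (-27) + (-45) + (-67) + (-93)] = -245.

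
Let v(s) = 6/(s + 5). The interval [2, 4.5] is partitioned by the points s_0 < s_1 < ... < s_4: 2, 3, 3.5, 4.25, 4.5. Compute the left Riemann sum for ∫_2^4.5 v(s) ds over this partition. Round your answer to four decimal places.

Subinterval widths: 1, 0.5, 0.75, 0.25.
Left endpoints: 2, 3, 3.5, 4.25.
v(2) = 6/7, v(3) = 0.75, v(3.5) = 12/17, v(4.25) = 24/37.
Sum = Σ Δs_i · v(s_i).
Sum ≈ 1.9237.

1.9237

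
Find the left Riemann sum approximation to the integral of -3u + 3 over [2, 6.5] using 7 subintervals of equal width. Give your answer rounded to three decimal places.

Δu = (6.5 − 2)/7 = 9/14.
Left endpoints: 2, 37/14, 23/7, 55/14, 32/7, 73/14, 41/7.
f(2) = -3, f(37/14) = -69/14, f(23/7) = -48/7, f(55/14) = -123/14, f(32/7) = -75/7, f(73/14) = -177/14, f(41/7) = -102/7.
Sum = Δu · [f(2) + f(37/14) + f(23/7) + ...].
Sum ≈ -39.536.

-39.536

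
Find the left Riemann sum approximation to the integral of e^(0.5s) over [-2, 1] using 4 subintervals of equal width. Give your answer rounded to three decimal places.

Δs = (1 − (-2))/4 = 0.75.
Left endpoints: -2, -1.25, -0.5, 0.25.
f(-2) ≈ 0.368, f(-1.25) ≈ 0.535, f(-0.5) ≈ 0.779, f(0.25) ≈ 1.133.
Sum = Δs · [f(-2) + f(-1.25) + f(-0.5) + f(0.25)].
Sum ≈ 2.111.

2.111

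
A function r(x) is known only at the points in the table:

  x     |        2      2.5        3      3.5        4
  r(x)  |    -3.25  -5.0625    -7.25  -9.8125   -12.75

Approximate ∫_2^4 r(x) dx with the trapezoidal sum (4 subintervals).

Δx = 0.5.
T_4 = (0.5/2)·[(-3.25) + 2·(-5.0625) + 2·(-7.25) + 2·(-9.8125) + (-12.75)] = -15.0625.

-15.0625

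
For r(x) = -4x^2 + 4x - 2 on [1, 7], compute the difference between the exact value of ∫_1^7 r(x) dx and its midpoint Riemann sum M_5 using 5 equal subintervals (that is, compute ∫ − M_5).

Exact integral: ∫_1^7 r(x) dx = -372.
M_5 = -369.12.
Error = -372 − (-369.12) = -2.88.

-2.88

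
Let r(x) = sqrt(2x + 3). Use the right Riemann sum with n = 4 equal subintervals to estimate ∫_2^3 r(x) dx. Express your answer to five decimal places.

2.87063

Δx = (3 − 2)/4 = 0.25.
Right endpoints: 2.25, 2.5, 2.75, 3.
r(2.25) ≈ 2.73861, r(2.5) ≈ 2.82843, r(2.75) ≈ 2.91548, r(3) ≈ 3.00000.
Sum = Δx · [r(2.25) + r(2.5) + r(2.75) + r(3)].
Sum ≈ 2.87063.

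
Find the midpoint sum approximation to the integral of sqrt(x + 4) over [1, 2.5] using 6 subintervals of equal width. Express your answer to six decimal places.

Δx = (2.5 − 1)/6 = 0.25.
Midpoints: 1.125, 1.375, 1.625, 1.875, 2.125, 2.375.
f(1.125) ≈ 2.263846, f(1.375) ≈ 2.318405, f(1.625) ≈ 2.371708, f(1.875) ≈ 2.423840, f(2.125) ≈ 2.474874, f(2.375) ≈ 2.524876.
Sum = Δx · [f(1.125) + f(1.375) + f(1.625) + ...].
Sum ≈ 3.594387.

3.594387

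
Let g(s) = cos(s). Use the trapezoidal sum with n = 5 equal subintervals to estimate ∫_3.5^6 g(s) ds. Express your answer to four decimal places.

0.0699

Δs = (6 − 3.5)/5 = 0.5.
g(3.5) ≈ -0.9365, g(4) ≈ -0.6536, g(4.5) ≈ -0.2108, g(5) ≈ 0.2837, g(5.5) ≈ 0.7087, g(6) ≈ 0.9602.
T_5 = (Δs/2)·[g(s_0) + 2g(s_1) + ... + 2g(s_{4}) + g(s_5)].
Sum ≈ 0.0699.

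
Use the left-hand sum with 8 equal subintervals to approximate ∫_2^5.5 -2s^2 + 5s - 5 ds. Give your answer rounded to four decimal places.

-50.0254

Δs = (5.5 − 2)/8 = 0.4375.
Left endpoints: 2, 2.4375, 2.875, 3.3125, 3.75, 4.1875, 4.625, 5.0625.
f(2) = -3, f(2.4375) = -4.6953125, f(2.875) = -7.15625, f(3.3125) = -10.3828125, f(3.75) = -14.375, f(4.1875) = -19.1328125, f(4.625) = -24.65625, f(5.0625) = -30.9453125.
Sum = Δs · [f(2) + f(2.4375) + f(2.875) + ...].
Sum ≈ -50.0254.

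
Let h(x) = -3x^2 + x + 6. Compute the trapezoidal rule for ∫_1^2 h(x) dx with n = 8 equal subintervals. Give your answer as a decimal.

Δx = (2 − 1)/8 = 0.125.
h(1) = 4, h(1.125) = 3.328125, h(1.25) = 2.5625, h(1.375) = 1.703125, h(1.5) = 0.75, h(1.625) = -0.296875, h(1.75) = -1.4375, h(1.875) = -2.671875, h(2) = -4.
T_8 = (Δx/2)·[h(x_0) + 2h(x_1) + ... + 2h(x_{7}) + h(x_8)].
Sum = 0.4921875.

0.4921875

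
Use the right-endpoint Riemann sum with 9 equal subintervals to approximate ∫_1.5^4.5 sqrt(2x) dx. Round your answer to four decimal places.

7.4770

Δx = (4.5 − 1.5)/9 = 1/3.
Right endpoints: 11/6, 13/6, 2.5, 17/6, 19/6, 3.5, 23/6, 25/6, 4.5.
f(11/6) ≈ 1.9149, f(13/6) ≈ 2.0817, f(2.5) ≈ 2.2361, f(17/6) ≈ 2.3805, f(19/6) ≈ 2.5166, f(3.5) ≈ 2.6458, f(23/6) ≈ 2.7689, f(25/6) ≈ 2.8868, f(4.5) ≈ 3.0000.
Sum = Δx · [f(11/6) + f(13/6) + f(2.5) + ...].
Sum ≈ 7.4770.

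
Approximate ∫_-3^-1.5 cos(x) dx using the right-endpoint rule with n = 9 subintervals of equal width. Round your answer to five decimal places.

Δx = (-1.5 − (-3))/9 = 1/6.
Right endpoints: -17/6, -8/3, -2.5, -7/3, -13/6, -2, -11/6, -5/3, -1.5.
f(-17/6) ≈ -0.95286, f(-8/3) ≈ -0.88933, f(-2.5) ≈ -0.80114, f(-7/3) ≈ -0.69076, f(-13/6) ≈ -0.56123, f(-2) ≈ -0.41615, f(-11/6) ≈ -0.25953, f(-5/3) ≈ -0.09572, f(-1.5) ≈ 0.07074.
Sum = Δx · [f(-17/6) + f(-8/3) + f(-2.5) + ...].
Sum ≈ -0.76600.

-0.76600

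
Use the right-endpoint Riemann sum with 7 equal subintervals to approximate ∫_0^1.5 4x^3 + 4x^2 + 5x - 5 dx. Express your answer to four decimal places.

Δx = (1.5 − 0)/7 = 3/14.
Right endpoints: 3/14, 3/7, 9/14, 6/7, 15/14, 9/7, 1.5.
f(3/14) = -1271/343, f(3/7) = -620/343, f(9/14) = 319/343, f(6/7) = 1627/343, f(15/14) = 3385/343, f(9/7) = 5674/343, f(1.5) = 25.
Sum = Δx · [f(3/14) + f(3/7) + f(9/14) + ...].
Sum ≈ 11.0510.

11.0510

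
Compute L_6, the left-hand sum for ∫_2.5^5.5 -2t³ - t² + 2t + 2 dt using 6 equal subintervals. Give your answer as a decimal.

Δt = (5.5 − 2.5)/6 = 0.5.
Left endpoints: 2.5, 3, 3.5, 4, 4.5, 5.
f(2.5) = -30.5, f(3) = -55, f(3.5) = -89, f(4) = -134, f(4.5) = -191.5, f(5) = -263.
Sum = Δt · [f(2.5) + f(3) + f(3.5) + ...].
Sum = -381.5.

-381.5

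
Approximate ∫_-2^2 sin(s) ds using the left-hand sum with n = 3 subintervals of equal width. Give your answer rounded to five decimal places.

Δs = (2 − (-2))/3 = 4/3.
Left endpoints: -2, -2/3, 2/3.
f(-2) ≈ -0.90930, f(-2/3) ≈ -0.61837, f(2/3) ≈ 0.61837.
Sum = Δs · [f(-2) + f(-2/3) + f(2/3)].
Sum ≈ -1.21240.

-1.21240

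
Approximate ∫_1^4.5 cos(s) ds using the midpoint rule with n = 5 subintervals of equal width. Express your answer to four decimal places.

Δs = (4.5 − 1)/5 = 0.7.
Midpoints: 1.35, 2.05, 2.75, 3.45, 4.15.
f(1.35) ≈ 0.2190, f(2.05) ≈ -0.4611, f(2.75) ≈ -0.9243, f(3.45) ≈ -0.9528, f(4.15) ≈ -0.5332.
Sum = Δs · [f(1.35) + f(2.05) + f(2.75) + f(3.45) + f(4.15)].
Sum ≈ -1.8567.

-1.8567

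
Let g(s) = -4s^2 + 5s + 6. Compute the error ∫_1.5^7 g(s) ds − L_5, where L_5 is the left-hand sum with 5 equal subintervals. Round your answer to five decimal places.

-83.28833

Exact integral: ∫_1.5^7 g(s) ds ≈ -302.9583333.
L_5 = -219.67.
Error ≈ -302.9583333 − (-219.67) ≈ -83.28833.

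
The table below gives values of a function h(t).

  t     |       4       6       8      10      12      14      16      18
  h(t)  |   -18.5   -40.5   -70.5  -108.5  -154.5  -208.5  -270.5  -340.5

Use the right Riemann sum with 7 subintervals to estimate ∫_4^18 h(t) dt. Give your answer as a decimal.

-2387

Δt = 2.
Sum = 2·[(-40.5) + (-70.5) + (-108.5) + (-154.5) + (-208.5) + (-270.5) + (-340.5)] = -2387.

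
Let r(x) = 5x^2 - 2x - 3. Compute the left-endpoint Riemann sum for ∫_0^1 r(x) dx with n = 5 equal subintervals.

-2.6

Δx = (1 − 0)/5 = 0.2.
Left endpoints: 0, 0.2, 0.4, 0.6, 0.8.
r(0) = -3, r(0.2) = -3.2, r(0.4) = -3, r(0.6) = -2.4, r(0.8) = -1.4.
Sum = Δx · [r(0) + r(0.2) + r(0.4) + r(0.6) + r(0.8)].
Sum = -2.6.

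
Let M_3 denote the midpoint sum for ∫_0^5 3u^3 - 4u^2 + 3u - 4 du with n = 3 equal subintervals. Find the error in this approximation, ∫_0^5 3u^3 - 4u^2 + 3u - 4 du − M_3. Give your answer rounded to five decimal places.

Exact integral: ∫_0^5 f(u) du ≈ 319.5833333.
M_3 ≈ 298.1712963.
Error ≈ 319.5833333 − 298.1712963 ≈ 21.41204.

21.41204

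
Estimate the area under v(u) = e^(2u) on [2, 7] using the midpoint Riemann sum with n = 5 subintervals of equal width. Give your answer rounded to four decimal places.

Δu = (7 − 2)/5 = 1.
Midpoints: 2.5, 3.5, 4.5, 5.5, 6.5.
v(2.5) ≈ 148.4132, v(3.5) ≈ 1096.6332, v(4.5) ≈ 8103.0839, v(5.5) ≈ 59874.1417, v(6.5) ≈ 442413.3920.
Sum = Δu · [v(2.5) + v(3.5) + v(4.5) + v(5.5) + v(6.5)].
Sum ≈ 511635.6640.

511635.6640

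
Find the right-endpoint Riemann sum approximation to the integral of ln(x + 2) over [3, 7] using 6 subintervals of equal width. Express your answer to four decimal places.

7.9205

Δx = (7 − 3)/6 = 2/3.
Right endpoints: 11/3, 13/3, 5, 17/3, 19/3, 7.
f(11/3) ≈ 1.7346, f(13/3) ≈ 1.8458, f(5) ≈ 1.9459, f(17/3) ≈ 2.0369, f(19/3) ≈ 2.1203, f(7) ≈ 2.1972.
Sum = Δx · [f(11/3) + f(13/3) + f(5) + ...].
Sum ≈ 7.9205.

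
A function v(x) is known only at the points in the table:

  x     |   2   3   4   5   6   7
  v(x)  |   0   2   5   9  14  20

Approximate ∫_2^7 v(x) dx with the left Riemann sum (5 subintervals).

Δx = 1.
Sum = 1·[0 + 2 + 5 + 9 + 14] = 30.

30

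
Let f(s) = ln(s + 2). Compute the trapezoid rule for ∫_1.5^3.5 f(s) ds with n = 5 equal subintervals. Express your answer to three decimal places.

2.990

Δs = (3.5 − 1.5)/5 = 0.4.
f(1.5) ≈ 1.253, f(1.9) ≈ 1.361, f(2.3) ≈ 1.459, f(2.7) ≈ 1.548, f(3.1) ≈ 1.629, f(3.5) ≈ 1.705.
T_5 = (Δs/2)·[f(s_0) + 2f(s_1) + ... + 2f(s_{4}) + f(s_5)].
Sum ≈ 2.990.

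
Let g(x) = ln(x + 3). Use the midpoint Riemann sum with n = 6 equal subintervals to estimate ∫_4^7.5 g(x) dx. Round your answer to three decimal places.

Δx = (7.5 − 4)/6 = 7/12.
Midpoints: 103/24, 4.875, 131/24, 145/24, 6.625, 173/24.
g(103/24) ≈ 1.987, g(4.875) ≈ 2.064, g(131/24) ≈ 2.135, g(145/24) ≈ 2.202, g(6.625) ≈ 2.264, g(173/24) ≈ 2.323.
Sum = Δx · [g(103/24) + g(4.875) + g(131/24) + ...].
Sum ≈ 7.569.

7.569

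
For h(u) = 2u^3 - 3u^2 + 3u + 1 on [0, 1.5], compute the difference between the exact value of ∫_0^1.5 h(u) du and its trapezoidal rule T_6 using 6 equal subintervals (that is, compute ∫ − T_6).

-0.0234375

Exact integral: ∫_0^1.5 h(u) du = 4.03125.
T_6 = 4.0546875.
Error = 4.03125 − 4.0546875 = -0.0234375.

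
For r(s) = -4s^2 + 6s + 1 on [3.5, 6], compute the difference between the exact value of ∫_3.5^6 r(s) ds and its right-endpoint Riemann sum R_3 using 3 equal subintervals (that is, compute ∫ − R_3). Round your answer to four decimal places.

Exact integral: ∫_3.5^6 r(s) ds ≈ -157.083333.
R_3 ≈ -191.574074.
Error ≈ -157.083333 − (-191.574074) ≈ 34.4907.

34.4907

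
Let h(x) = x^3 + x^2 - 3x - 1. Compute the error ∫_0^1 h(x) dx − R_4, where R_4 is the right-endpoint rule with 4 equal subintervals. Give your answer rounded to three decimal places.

Exact integral: ∫_0^1 h(x) dx ≈ -1.91667.
R_4 = -2.015625.
Error ≈ -1.91667 − (-2.015625) ≈ 0.099.

0.099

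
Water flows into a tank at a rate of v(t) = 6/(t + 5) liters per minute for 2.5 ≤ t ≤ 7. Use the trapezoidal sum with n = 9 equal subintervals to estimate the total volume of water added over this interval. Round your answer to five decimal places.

Δt = (7 − 2.5)/9 = 0.5.
v(2.5) = 0.8, v(3) = 0.75, v(3.5) = 12/17, v(4) = 2/3, v(4.5) = 12/19, v(5) = 0.6, v(5.5) = 4/7, v(6) = 6/11, v(6.5) = 12/23, v(7) = 0.5.
T_9 = (Δt/2)·[v(t_0) + 2v(t_1) + ... + 2v(t_{8}) + v(t_9)].
Sum ≈ 2.82138.

2.82138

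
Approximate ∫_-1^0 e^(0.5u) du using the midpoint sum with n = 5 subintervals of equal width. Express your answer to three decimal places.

Δu = (0 − (-1))/5 = 0.2.
Midpoints: -0.9, -0.7, -0.5, -0.3, -0.1.
f(-0.9) ≈ 0.638, f(-0.7) ≈ 0.705, f(-0.5) ≈ 0.779, f(-0.3) ≈ 0.861, f(-0.1) ≈ 0.951.
Sum = Δu · [f(-0.9) + f(-0.7) + f(-0.5) + f(-0.3) + f(-0.1)].
Sum ≈ 0.787.

0.787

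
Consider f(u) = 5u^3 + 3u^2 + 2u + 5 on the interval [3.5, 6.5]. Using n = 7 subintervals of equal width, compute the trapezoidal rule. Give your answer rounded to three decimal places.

Δu = (6.5 − 3.5)/7 = 3/7.
f(3.5) = 263.125, f(55/14) = 994205/2744, f(61/14) = 1328819/2744, f(67/14) = 1732337/2744, f(73/14) = 2211239/2744, f(79/14) = 2772005/2744, f(85/14) = 3421115/2744, f(6.5) = 1517.875.
T_7 = (Δu/2)·[f(u_0) + 2f(u_1) + ... + 2f(u_{6}) + f(u_7)].
Sum ≈ 2327.663.

2327.663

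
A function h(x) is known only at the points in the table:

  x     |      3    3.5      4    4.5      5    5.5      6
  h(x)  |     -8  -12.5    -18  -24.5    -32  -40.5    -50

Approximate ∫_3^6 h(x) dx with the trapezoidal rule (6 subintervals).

Δx = 0.5.
T_6 = (0.5/2)·[(-8) + 2·(-12.5) + 2·(-18) + 2·(-24.5) + 2·(-32) + 2·(-40.5) + (-50)] = -78.25.

-78.25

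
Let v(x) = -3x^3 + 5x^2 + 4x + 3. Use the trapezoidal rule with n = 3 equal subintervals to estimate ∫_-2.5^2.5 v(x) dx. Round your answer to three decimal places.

Δx = (2.5 − (-2.5))/3 = 5/3.
v(-2.5) = 71.125, v(-5/6) = 4.875, v(5/6) = 581/72, v(2.5) = -2.625.
T_3 = (Δx/2)·[v(x_0) + 2v(x_1) + 2v(x_2) + v(x_3)].
Sum ≈ 78.657.

78.657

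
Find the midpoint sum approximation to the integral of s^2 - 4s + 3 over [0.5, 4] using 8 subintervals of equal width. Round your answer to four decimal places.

Δs = (4 − 0.5)/8 = 0.4375.
Midpoints: 0.71875, 1.15625, 1.59375, 2.03125, 2.46875, 2.90625, 3.34375, 3.78125.
f(0.71875) = 657/1024, f(1.15625) = -295/1024, f(1.59375) = -855/1024, f(2.03125) = -1023/1024, f(2.46875) = -799/1024, f(2.90625) = -183/1024, f(3.34375) = 825/1024, f(3.78125) = 2225/1024.
Sum = Δs · [f(0.71875) + f(1.15625) + f(1.59375) + ...].
Sum ≈ 0.2358.

0.2358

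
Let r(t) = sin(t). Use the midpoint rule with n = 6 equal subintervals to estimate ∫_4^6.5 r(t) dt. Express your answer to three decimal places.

Δt = (6.5 − 4)/6 = 5/12.
Midpoints: 101/24, 4.625, 121/24, 131/24, 5.875, 151/24.
r(101/24) ≈ -0.876, r(4.625) ≈ -0.996, r(121/24) ≈ -0.946, r(131/24) ≈ -0.734, r(5.875) ≈ -0.397, r(151/24) ≈ 0.008.
Sum = Δt · [r(101/24) + r(4.625) + r(121/24) + ...].
Sum ≈ -1.642.

-1.642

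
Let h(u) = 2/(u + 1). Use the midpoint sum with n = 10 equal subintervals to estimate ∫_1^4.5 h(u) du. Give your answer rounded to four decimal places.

Δu = (4.5 − 1)/10 = 0.35.
Midpoints: 1.175, 1.525, 1.875, 2.225, 2.575, 2.925, 3.275, 3.625, 3.975, 4.325.
h(1.175) = 80/87, h(1.525) = 80/101, h(1.875) = 16/23, h(2.225) = 80/129, h(2.575) = 80/143, h(2.925) = 80/157, h(3.275) = 80/171, h(3.625) = 16/37, h(3.975) = 80/199, h(4.325) = 80/213.
Sum = Δu · [h(1.175) + h(1.525) + h(1.875) + ...].
Sum ≈ 2.0210.

2.0210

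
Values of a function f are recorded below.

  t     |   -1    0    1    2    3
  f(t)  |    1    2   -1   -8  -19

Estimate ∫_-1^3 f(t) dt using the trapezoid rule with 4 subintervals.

Δt = 1.
T_4 = (1/2)·[1 + 2·2 + 2·(-1) + 2·(-8) + (-19)] = -16.

-16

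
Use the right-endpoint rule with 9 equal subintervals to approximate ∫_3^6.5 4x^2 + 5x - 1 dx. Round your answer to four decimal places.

Δx = (6.5 − 3)/9 = 7/18.
Right endpoints: 61/18, 34/9, 25/6, 41/9, 89/18, 16/3, 103/18, 55/9, 6.5.
f(61/18) = 10025/162, f(34/9) = 6073/81, f(25/6) = 1607/18, f(41/9) = 8488/81, f(89/18) = 19685/162, f(16/3) = 1255/9, f(103/18) = 25691/162, f(55/9) = 14494/81, f(6.5) = 200.5.
Sum = Δx · [f(61/18) + f(34/9) + f(25/6) + ...].
Sum ≈ 439.4084.

439.4084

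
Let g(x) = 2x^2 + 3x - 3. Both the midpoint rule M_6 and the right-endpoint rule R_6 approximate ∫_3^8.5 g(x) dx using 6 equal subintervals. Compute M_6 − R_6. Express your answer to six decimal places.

M_6 ≈ 469.02141204.
R_6 ≈ 536.87384259.
M_6 − R_6 ≈ -67.852431.

-67.852431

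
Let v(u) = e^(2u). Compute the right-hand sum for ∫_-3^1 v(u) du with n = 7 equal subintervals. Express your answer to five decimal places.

Δu = (1 − (-3))/7 = 4/7.
Right endpoints: -17/7, -13/7, -9/7, -5/7, -1/7, 3/7, 1.
v(-17/7) ≈ 0.00777, v(-13/7) ≈ 0.02437, v(-9/7) ≈ 0.07643, v(-5/7) ≈ 0.23965, v(-1/7) ≈ 0.75148, v(3/7) ≈ 2.35642, v(1) ≈ 7.38906.
Sum = Δu · [v(-17/7) + v(-13/7) + v(-9/7) + ...].
Sum ≈ 6.19724.

6.19724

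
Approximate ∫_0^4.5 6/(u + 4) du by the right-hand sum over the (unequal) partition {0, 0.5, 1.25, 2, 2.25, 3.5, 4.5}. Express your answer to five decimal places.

4.21969

Subinterval widths: 0.5, 0.75, 0.75, 0.25, 1.25, 1.
Right endpoints: 0.5, 1.25, 2, 2.25, 3.5, 4.5.
f(0.5) = 4/3, f(1.25) = 8/7, f(2) = 1, f(2.25) = 0.96, f(3.5) = 0.8, f(4.5) = 12/17.
Sum = Σ Δu_i · f(u_i).
Sum ≈ 4.21969.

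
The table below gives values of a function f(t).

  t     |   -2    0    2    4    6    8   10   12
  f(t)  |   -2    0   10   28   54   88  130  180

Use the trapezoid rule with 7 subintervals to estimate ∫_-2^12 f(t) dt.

Δt = 2.
T_7 = (2/2)·[(-2) + 2·0 + 2·10 + 2·28 + 2·54 + 2·88 + 2·130 + 180] = 798.

798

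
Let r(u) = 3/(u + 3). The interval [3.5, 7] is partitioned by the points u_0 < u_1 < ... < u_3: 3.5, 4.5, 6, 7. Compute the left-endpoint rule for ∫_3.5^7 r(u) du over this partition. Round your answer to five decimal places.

Subinterval widths: 1, 1.5, 1.
Left endpoints: 3.5, 4.5, 6.
r(3.5) = 6/13, r(4.5) = 0.4, r(6) = 1/3.
Sum = Σ Δu_i · r(u_i).
Sum ≈ 1.39487.

1.39487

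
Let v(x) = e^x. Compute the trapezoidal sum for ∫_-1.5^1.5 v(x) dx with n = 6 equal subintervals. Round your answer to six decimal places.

4.346911

Δx = (1.5 − (-1.5))/6 = 0.5.
v(-1.5) ≈ 0.223130, v(-1) ≈ 0.367879, v(-0.5) ≈ 0.606531, v(0) ≈ 1.000000, v(0.5) ≈ 1.648721, v(1) ≈ 2.718282, v(1.5) ≈ 4.481689.
T_6 = (Δx/2)·[v(x_0) + 2v(x_1) + ... + 2v(x_{5}) + v(x_6)].
Sum ≈ 4.346911.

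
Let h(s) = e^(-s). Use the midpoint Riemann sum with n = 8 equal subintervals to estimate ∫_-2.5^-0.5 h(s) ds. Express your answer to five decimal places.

10.50639

Δs = (-0.5 − (-2.5))/8 = 0.25.
Midpoints: -2.375, -2.125, -1.875, -1.625, -1.375, -1.125, -0.875, -0.625.
h(-2.375) ≈ 10.75101, h(-2.125) ≈ 8.37290, h(-1.875) ≈ 6.52082, h(-1.625) ≈ 5.07842, h(-1.375) ≈ 3.95508, h(-1.125) ≈ 3.08022, h(-0.875) ≈ 2.39888, h(-0.625) ≈ 1.86825.
Sum = Δs · [h(-2.375) + h(-2.125) + h(-1.875) + ...].
Sum ≈ 10.50639.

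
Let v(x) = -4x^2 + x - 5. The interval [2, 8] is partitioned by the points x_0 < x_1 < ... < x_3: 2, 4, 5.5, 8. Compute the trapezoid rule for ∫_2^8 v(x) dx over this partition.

-690

Subinterval widths: 2, 1.5, 2.5.
v(2) = -19, v(4) = -65, v(5.5) = -120.5, v(8) = -253.
On each subinterval the trapezoid contributes (Δx_i/2)·[v(x_{i-1}) + v(x_i)].
Sum = -690.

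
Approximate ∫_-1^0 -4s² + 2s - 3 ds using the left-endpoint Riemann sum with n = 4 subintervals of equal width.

Δs = (0 − (-1))/4 = 0.25.
Left endpoints: -1, -0.75, -0.5, -0.25.
f(-1) = -9, f(-0.75) = -6.75, f(-0.5) = -5, f(-0.25) = -3.75.
Sum = Δs · [f(-1) + f(-0.75) + f(-0.5) + f(-0.25)].
Sum = -6.125.

-6.125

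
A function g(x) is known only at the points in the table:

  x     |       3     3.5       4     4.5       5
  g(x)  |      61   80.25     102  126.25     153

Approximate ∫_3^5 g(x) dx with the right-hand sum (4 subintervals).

230.75

Δx = 0.5.
Sum = 0.5·[80.25 + 102 + 126.25 + 153] = 230.75.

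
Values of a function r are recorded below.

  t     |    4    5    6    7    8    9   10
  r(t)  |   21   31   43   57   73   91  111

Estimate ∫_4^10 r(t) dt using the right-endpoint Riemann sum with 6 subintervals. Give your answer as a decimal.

Δt = 1.
Sum = 1·[31 + 43 + 57 + 73 + 91 + 111] = 406.

406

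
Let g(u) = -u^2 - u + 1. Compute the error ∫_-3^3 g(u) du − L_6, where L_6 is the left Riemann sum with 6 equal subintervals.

-2

Exact integral: ∫_-3^3 g(u) du = -12.
L_6 = -10.
Error = -12 − (-10) = -2.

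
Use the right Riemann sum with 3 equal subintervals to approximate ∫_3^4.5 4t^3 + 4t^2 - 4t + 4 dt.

475

Δt = (4.5 − 3)/3 = 0.5.
Right endpoints: 3.5, 4, 4.5.
f(3.5) = 210.5, f(4) = 308, f(4.5) = 431.5.
Sum = Δt · [f(3.5) + f(4) + f(4.5)].
Sum = 475.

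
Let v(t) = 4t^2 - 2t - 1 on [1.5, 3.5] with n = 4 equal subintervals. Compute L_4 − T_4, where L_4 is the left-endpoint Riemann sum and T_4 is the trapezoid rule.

L_4 = 32.
T_4 = 41.
L_4 − T_4 = -9.

-9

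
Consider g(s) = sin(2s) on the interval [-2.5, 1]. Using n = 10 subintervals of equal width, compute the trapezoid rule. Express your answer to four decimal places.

0.3355

Δs = (1 − (-2.5))/10 = 0.35.
g(-2.5) ≈ 0.9589, g(-2.15) ≈ 0.9162, g(-1.8) ≈ 0.4425, g(-1.45) ≈ -0.2392, g(-1.1) ≈ -0.8085, g(-0.75) ≈ -0.9975, g(-0.4) ≈ -0.7174, g(-0.05) ≈ -0.0998, g(0.3) ≈ 0.5646, g(0.65) ≈ 0.9636, g(1) ≈ 0.9093.
T_10 = (Δs/2)·[g(s_0) + 2g(s_1) + ... + 2g(s_{9}) + g(s_10)].
Sum ≈ 0.3355.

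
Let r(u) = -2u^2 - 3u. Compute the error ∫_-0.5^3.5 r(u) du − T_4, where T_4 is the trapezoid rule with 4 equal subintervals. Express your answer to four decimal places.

1.3333

Exact integral: ∫_-0.5^3.5 r(u) du ≈ -46.666667.
T_4 = -48.
Error ≈ -46.666667 − (-48) ≈ 1.3333.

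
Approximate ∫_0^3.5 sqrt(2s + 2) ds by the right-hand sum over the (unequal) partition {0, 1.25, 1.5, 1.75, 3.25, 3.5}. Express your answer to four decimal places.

8.9202

Subinterval widths: 1.25, 0.25, 0.25, 1.5, 0.25.
Right endpoints: 1.25, 1.5, 1.75, 3.25, 3.5.
f(1.25) ≈ 2.1213, f(1.5) ≈ 2.2361, f(1.75) ≈ 2.3452, f(3.25) ≈ 2.9155, f(3.5) ≈ 3.0000.
Sum = Σ Δs_i · f(s_i).
Sum ≈ 8.9202.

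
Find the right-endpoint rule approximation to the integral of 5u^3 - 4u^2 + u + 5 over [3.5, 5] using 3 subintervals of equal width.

Δu = (5 − 3.5)/3 = 0.5.
Right endpoints: 4, 4.5, 5.
f(4) = 265, f(4.5) = 384.125, f(5) = 535.
Sum = Δu · [f(4) + f(4.5) + f(5)].
Sum = 592.0625.

592.0625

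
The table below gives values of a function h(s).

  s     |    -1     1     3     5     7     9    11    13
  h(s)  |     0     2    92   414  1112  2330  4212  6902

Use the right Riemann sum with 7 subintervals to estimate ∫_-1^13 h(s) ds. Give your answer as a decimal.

30128

Δs = 2.
Sum = 2·[2 + 92 + 414 + 1112 + 2330 + 4212 + 6902] = 30128.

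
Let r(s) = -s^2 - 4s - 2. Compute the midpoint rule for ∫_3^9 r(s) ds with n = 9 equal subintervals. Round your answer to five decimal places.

-389.77778

Δs = (9 − 3)/9 = 2/3.
Midpoints: 10/3, 4, 14/3, 16/3, 6, 20/3, 22/3, 8, 26/3.
r(10/3) = -238/9, r(4) = -34, r(14/3) = -382/9, r(16/3) = -466/9, r(6) = -62, r(20/3) = -658/9, r(22/3) = -766/9, r(8) = -98, r(26/3) = -1006/9.
Sum = Δs · [r(10/3) + r(4) + r(14/3) + ...].
Sum ≈ -389.77778.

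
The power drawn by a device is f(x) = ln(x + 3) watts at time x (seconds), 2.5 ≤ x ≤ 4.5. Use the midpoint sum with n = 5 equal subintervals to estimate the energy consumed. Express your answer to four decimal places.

3.7360

Δx = (4.5 − 2.5)/5 = 0.4.
Midpoints: 2.7, 3.1, 3.5, 3.9, 4.3.
f(2.7) ≈ 1.7405, f(3.1) ≈ 1.8083, f(3.5) ≈ 1.8718, f(3.9) ≈ 1.9315, f(4.3) ≈ 1.9879.
Sum = Δx · [f(2.7) + f(3.1) + f(3.5) + f(3.9) + f(4.3)].
Sum ≈ 3.7360.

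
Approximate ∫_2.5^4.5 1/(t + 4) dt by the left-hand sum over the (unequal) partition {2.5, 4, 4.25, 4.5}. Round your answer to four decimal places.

Subinterval widths: 1.5, 0.25, 0.25.
Left endpoints: 2.5, 4, 4.25.
f(2.5) = 2/13, f(4) = 0.125, f(4.25) = 4/33.
Sum = Σ Δt_i · f(t_i).
Sum ≈ 0.2923.

0.2923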